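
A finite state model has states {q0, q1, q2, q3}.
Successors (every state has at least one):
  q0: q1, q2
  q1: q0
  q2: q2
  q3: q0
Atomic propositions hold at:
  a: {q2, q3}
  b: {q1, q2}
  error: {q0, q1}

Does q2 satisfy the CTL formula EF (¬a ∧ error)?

No

Sat(¬a) = {q0, q1}
Sat(¬a ∧ error) = {q0, q1}
EF (¬a ∧ error): least fixpoint, start Z0 = {q0, q1}, add states with some successor in Z. Z1 = {q0, q1, q3}; fixed.
Sat(EF (¬a ∧ error)) = {q0, q1, q3}
q2 ∉ Sat(EF (¬a ∧ error)) = {q0, q1, q3}, so the formula does not hold at q2.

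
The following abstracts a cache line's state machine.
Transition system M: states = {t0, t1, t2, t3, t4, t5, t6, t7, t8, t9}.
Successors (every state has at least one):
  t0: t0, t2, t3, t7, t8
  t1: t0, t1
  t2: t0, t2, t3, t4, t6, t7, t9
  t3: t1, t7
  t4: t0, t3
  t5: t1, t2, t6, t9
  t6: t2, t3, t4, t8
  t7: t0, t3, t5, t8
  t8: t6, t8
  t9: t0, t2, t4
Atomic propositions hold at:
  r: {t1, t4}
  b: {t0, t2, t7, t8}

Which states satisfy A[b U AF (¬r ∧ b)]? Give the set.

{t0, t2, t7, t8}

Sat(¬r) = {t0, t2, t3, t5, t6, t7, t8, t9}
Sat(¬r ∧ b) = {t0, t2, t7, t8}
AF (¬r ∧ b): least fixpoint, start Z0 = {t0, t2, t7, t8}, add states with every successor in Z. Already a fixed point.
Sat(AF (¬r ∧ b)) = {t0, t2, t7, t8}
A[b U AF (¬r ∧ b)]: least fixpoint, start Z0 = Sat(AF (¬r ∧ b)) = {t0, t2, t7, t8}, add states in Sat(b) with every successor in Z. Already a fixed point.
Sat(A[b U AF (¬r ∧ b)]) = {t0, t2, t7, t8}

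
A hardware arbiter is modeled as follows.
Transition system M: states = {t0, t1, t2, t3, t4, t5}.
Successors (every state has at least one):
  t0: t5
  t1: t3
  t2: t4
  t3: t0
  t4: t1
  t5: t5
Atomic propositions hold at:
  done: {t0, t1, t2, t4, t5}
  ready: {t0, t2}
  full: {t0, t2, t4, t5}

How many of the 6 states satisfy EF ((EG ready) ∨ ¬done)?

4

EG ready: greatest fixpoint, start Z0 = {t0, t2}, keep only states in Sat with some successor in Z. Z1 = ∅; fixed.
Sat(EG ready) = ∅
Sat(¬done) = {t3}
Sat((EG ready) ∨ ¬done) = {t3}
EF ((EG ready) ∨ ¬done): least fixpoint, start Z0 = {t3}, add states with some successor in Z. Z1 = {t1, t3}; Z2 = {t1, t3, t4}; Z3 = {t1, t2, t3, t4}; fixed.
Sat(EF ((EG ready) ∨ ¬done)) = {t1, t2, t3, t4}
|Sat(EF ((EG ready) ∨ ¬done))| = |{t1, t2, t3, t4}| = 4.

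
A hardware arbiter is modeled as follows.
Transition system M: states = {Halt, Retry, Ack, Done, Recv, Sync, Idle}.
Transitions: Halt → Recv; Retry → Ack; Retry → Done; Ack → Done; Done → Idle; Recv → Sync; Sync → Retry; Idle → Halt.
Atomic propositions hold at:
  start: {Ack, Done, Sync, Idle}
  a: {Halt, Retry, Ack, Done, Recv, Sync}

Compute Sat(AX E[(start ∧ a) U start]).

Sat(start ∧ a) = {Ack, Done, Sync}
E[(start ∧ a) U start]: least fixpoint, start Z0 = Sat(start) = {Ack, Done, Sync, Idle}, add states in Sat(start ∧ a) with some successor in Z. Already a fixed point.
Sat(E[(start ∧ a) U start]) = {Ack, Done, Sync, Idle}
Sat(AX E[(start ∧ a) U start]) = {s : every successor in {Ack, Done, Sync, Idle}} = {Retry, Ack, Done, Recv}

{Retry, Ack, Done, Recv}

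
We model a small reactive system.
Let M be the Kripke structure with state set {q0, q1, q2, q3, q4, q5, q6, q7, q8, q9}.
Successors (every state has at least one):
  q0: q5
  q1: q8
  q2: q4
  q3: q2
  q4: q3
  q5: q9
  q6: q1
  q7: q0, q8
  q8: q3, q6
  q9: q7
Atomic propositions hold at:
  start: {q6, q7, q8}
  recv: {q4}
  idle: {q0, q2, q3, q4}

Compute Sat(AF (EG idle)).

{q2, q3, q4}

EG idle: greatest fixpoint, start Z0 = {q0, q2, q3, q4}, keep only states in Sat with some successor in Z. Z1 = {q2, q3, q4}; fixed.
Sat(EG idle) = {q2, q3, q4}
AF (EG idle): least fixpoint, start Z0 = {q2, q3, q4}, add states with every successor in Z. Already a fixed point.
Sat(AF (EG idle)) = {q2, q3, q4}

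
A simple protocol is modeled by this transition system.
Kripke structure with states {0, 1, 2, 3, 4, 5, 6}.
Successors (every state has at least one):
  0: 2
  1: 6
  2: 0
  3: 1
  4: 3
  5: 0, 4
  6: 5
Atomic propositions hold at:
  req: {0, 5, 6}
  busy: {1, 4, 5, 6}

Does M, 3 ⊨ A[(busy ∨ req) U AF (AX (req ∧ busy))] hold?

Yes

Sat(busy ∨ req) = {0, 1, 4, 5, 6}
Sat(req ∧ busy) = {5, 6}
Sat(AX (req ∧ busy)) = {s : every successor in {5, 6}} = {1, 6}
AF (AX (req ∧ busy)): least fixpoint, start Z0 = {1, 6}, add states with every successor in Z. Z1 = {1, 3, 6}; Z2 = {1, 3, 4, 6}; fixed.
Sat(AF (AX (req ∧ busy))) = {1, 3, 4, 6}
A[(busy ∨ req) U AF (AX (req ∧ busy))]: least fixpoint, start Z0 = Sat(AF (AX (req ∧ busy))) = {1, 3, 4, 6}, add states in Sat(busy ∨ req) with every successor in Z. Already a fixed point.
Sat(A[(busy ∨ req) U AF (AX (req ∧ busy))]) = {1, 3, 4, 6}
3 ∈ Sat(A[(busy ∨ req) U AF (AX (req ∧ busy))]) = {1, 3, 4, 6}, so the formula holds at 3.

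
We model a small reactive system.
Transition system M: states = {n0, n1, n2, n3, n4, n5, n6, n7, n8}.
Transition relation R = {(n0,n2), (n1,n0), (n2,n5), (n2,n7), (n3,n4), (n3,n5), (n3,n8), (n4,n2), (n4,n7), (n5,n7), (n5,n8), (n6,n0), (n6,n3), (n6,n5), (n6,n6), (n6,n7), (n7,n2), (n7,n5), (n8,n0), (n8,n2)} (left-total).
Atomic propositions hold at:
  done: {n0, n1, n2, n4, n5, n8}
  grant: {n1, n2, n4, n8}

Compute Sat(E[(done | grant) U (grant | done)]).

Sat(done | grant) = {n0, n1, n2, n4, n5, n8}
Sat(grant | done) = {n0, n1, n2, n4, n5, n8}
E[(done | grant) U (grant | done)]: least fixpoint, start Z0 = Sat((grant | done)) = {n0, n1, n2, n4, n5, n8}, add states in Sat(done | grant) with some successor in Z. Already a fixed point.
Sat(E[(done | grant) U (grant | done)]) = {n0, n1, n2, n4, n5, n8}

{n0, n1, n2, n4, n5, n8}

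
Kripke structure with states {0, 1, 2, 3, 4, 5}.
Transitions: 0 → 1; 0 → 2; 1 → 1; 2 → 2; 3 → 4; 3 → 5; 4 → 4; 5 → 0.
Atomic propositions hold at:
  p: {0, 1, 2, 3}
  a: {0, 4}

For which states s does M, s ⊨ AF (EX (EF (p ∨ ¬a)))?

{0, 1, 2, 3, 5}

Sat(¬a) = {1, 2, 3, 5}
Sat(p ∨ ¬a) = {0, 1, 2, 3, 5}
EF (p ∨ ¬a): least fixpoint, start Z0 = {0, 1, 2, 3, 5}, add states with some successor in Z. Already a fixed point.
Sat(EF (p ∨ ¬a)) = {0, 1, 2, 3, 5}
Sat(EX (EF (p ∨ ¬a))) = {s : some successor in {0, 1, 2, 3, 5}} = {0, 1, 2, 3, 5}
AF (EX (EF (p ∨ ¬a))): least fixpoint, start Z0 = {0, 1, 2, 3, 5}, add states with every successor in Z. Already a fixed point.
Sat(AF (EX (EF (p ∨ ¬a)))) = {0, 1, 2, 3, 5}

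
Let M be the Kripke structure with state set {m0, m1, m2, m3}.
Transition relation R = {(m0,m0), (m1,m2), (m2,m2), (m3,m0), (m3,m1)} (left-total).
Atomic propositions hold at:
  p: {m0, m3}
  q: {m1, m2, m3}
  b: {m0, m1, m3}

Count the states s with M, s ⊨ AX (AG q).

AG q: greatest fixpoint, start Z0 = {m1, m2, m3}, keep only states in Sat with every successor in Z. Z1 = {m1, m2}; fixed.
Sat(AG q) = {m1, m2}
Sat(AX (AG q)) = {s : every successor in {m1, m2}} = {m1, m2}
|Sat(AX (AG q))| = |{m1, m2}| = 2.

2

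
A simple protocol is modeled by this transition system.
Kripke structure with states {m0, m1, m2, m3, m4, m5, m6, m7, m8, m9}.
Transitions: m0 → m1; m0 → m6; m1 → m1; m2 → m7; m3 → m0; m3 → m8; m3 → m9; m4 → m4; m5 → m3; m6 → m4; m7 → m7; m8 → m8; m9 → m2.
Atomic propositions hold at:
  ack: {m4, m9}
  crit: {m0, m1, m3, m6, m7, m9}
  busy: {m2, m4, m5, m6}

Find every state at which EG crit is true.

EG crit: greatest fixpoint, start Z0 = {m0, m1, m3, m6, m7, m9}, keep only states in Sat with some successor in Z. Z1 = {m0, m1, m3, m7}; fixed.
Sat(EG crit) = {m0, m1, m3, m7}

{m0, m1, m3, m7}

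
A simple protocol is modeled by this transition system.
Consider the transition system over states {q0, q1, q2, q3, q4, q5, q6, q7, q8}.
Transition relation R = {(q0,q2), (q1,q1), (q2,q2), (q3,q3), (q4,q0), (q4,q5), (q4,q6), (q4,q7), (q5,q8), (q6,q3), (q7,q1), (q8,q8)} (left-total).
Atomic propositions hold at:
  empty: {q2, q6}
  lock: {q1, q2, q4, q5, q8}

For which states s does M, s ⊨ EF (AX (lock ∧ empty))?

{q0, q2, q4}

Sat(lock ∧ empty) = {q2}
Sat(AX (lock ∧ empty)) = {s : every successor in {q2}} = {q0, q2}
EF (AX (lock ∧ empty)): least fixpoint, start Z0 = {q0, q2}, add states with some successor in Z. Z1 = {q0, q2, q4}; fixed.
Sat(EF (AX (lock ∧ empty))) = {q0, q2, q4}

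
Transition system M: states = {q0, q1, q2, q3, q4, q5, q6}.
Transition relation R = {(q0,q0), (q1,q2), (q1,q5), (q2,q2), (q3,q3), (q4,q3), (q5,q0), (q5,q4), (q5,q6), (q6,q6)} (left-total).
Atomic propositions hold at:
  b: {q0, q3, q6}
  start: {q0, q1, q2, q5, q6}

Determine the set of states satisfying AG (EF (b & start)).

{q0, q6}

Sat(b & start) = {q0, q6}
EF (b & start): least fixpoint, start Z0 = {q0, q6}, add states with some successor in Z. Z1 = {q0, q5, q6}; Z2 = {q0, q1, q5, q6}; fixed.
Sat(EF (b & start)) = {q0, q1, q5, q6}
AG (EF (b & start)): greatest fixpoint, start Z0 = {q0, q1, q5, q6}, keep only states in Sat with every successor in Z. Z1 = {q0, q6}; fixed.
Sat(AG (EF (b & start))) = {q0, q6}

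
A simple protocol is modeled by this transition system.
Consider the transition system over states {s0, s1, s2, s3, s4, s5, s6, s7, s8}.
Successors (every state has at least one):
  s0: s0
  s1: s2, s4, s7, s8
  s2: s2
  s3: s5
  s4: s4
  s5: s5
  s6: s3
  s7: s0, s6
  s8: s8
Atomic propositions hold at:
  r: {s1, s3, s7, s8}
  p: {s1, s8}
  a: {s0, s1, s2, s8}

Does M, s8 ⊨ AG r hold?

AG r: greatest fixpoint, start Z0 = {s1, s3, s7, s8}, keep only states in Sat with every successor in Z. Z1 = {s8}; fixed.
Sat(AG r) = {s8}
s8 ∈ Sat(AG r) = {s8}, so the formula holds at s8.

Yes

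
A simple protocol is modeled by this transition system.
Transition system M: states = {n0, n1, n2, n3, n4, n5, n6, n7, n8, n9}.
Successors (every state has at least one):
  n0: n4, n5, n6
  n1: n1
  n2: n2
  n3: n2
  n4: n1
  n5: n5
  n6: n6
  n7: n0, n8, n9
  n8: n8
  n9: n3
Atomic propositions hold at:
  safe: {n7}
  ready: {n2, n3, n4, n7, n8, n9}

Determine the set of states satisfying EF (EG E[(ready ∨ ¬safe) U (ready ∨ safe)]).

Sat(¬safe) = {n0, n1, n2, n3, n4, n5, n6, n8, n9}
Sat(ready ∨ ¬safe) = {n0, n1, n2, n3, n4, n5, n6, n7, n8, n9}
Sat(ready ∨ safe) = {n2, n3, n4, n7, n8, n9}
E[(ready ∨ ¬safe) U (ready ∨ safe)]: least fixpoint, start Z0 = Sat((ready ∨ safe)) = {n2, n3, n4, n7, n8, n9}, add states in Sat(ready ∨ ¬safe) with some successor in Z. Z1 = {n0, n2, n3, n4, n7, n8, n9}; fixed.
Sat(E[(ready ∨ ¬safe) U (ready ∨ safe)]) = {n0, n2, n3, n4, n7, n8, n9}
EG E[(ready ∨ ¬safe) U (ready ∨ safe)]: greatest fixpoint, start Z0 = {n0, n2, n3, n4, n7, n8, n9}, keep only states in Sat with some successor in Z. Z1 = {n0, n2, n3, n7, n8, n9}; Z2 = {n2, n3, n7, n8, n9}; fixed.
Sat(EG E[(ready ∨ ¬safe) U (ready ∨ safe)]) = {n2, n3, n7, n8, n9}
EF (EG E[(ready ∨ ¬safe) U (ready ∨ safe)]): least fixpoint, start Z0 = {n2, n3, n7, n8, n9}, add states with some successor in Z. Already a fixed point.
Sat(EF (EG E[(ready ∨ ¬safe) U (ready ∨ safe)])) = {n2, n3, n7, n8, n9}

{n2, n3, n7, n8, n9}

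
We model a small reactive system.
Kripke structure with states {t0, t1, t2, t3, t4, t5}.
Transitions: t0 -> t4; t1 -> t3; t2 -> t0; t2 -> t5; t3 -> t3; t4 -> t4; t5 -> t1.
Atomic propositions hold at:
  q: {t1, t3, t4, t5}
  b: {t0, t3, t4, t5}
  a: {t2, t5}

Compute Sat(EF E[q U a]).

{t2, t5}

E[q U a]: least fixpoint, start Z0 = Sat(a) = {t2, t5}, add states in Sat(q) with some successor in Z. Already a fixed point.
Sat(E[q U a]) = {t2, t5}
EF E[q U a]: least fixpoint, start Z0 = {t2, t5}, add states with some successor in Z. Already a fixed point.
Sat(EF E[q U a]) = {t2, t5}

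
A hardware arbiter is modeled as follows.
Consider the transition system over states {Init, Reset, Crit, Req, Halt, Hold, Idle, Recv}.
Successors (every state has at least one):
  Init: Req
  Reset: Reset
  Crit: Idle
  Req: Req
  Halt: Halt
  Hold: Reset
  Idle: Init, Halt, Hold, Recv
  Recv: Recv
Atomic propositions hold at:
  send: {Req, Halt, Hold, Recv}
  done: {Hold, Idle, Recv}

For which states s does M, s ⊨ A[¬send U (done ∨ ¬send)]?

{Init, Reset, Crit, Hold, Idle, Recv}

Sat(¬send) = {Init, Reset, Crit, Idle}
Sat(done ∨ ¬send) = {Init, Reset, Crit, Hold, Idle, Recv}
A[¬send U (done ∨ ¬send)]: least fixpoint, start Z0 = Sat((done ∨ ¬send)) = {Init, Reset, Crit, Hold, Idle, Recv}, add states in Sat(¬send) with every successor in Z. Already a fixed point.
Sat(A[¬send U (done ∨ ¬send)]) = {Init, Reset, Crit, Hold, Idle, Recv}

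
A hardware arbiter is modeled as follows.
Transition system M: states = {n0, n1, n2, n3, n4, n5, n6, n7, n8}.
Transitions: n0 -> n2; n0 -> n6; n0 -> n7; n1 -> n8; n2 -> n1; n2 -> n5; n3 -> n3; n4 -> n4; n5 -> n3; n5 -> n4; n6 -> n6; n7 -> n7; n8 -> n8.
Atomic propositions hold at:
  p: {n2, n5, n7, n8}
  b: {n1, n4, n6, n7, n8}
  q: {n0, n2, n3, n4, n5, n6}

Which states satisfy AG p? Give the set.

AG p: greatest fixpoint, start Z0 = {n2, n5, n7, n8}, keep only states in Sat with every successor in Z. Z1 = {n7, n8}; fixed.
Sat(AG p) = {n7, n8}

{n7, n8}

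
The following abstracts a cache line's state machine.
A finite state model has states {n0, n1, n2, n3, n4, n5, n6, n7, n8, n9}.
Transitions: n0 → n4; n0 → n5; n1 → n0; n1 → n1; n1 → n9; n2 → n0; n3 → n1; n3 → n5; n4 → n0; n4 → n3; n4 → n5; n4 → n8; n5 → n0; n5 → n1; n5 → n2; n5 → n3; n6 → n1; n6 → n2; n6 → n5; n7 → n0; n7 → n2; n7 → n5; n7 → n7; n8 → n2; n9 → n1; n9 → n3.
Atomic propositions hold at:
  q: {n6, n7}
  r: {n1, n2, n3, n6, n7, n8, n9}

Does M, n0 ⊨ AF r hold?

No

AF r: least fixpoint, start Z0 = {n1, n2, n3, n6, n7, n8, n9}, add states with every successor in Z. Already a fixed point.
Sat(AF r) = {n1, n2, n3, n6, n7, n8, n9}
n0 ∉ Sat(AF r) = {n1, n2, n3, n6, n7, n8, n9}, so the formula does not hold at n0.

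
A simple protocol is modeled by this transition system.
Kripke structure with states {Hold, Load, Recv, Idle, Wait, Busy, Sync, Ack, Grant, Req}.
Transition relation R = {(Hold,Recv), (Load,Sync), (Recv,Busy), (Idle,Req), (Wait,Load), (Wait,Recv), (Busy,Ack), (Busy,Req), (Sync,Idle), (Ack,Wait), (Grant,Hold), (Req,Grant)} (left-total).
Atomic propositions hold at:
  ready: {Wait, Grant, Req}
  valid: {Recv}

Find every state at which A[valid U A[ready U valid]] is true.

{Recv}

A[ready U valid]: least fixpoint, start Z0 = Sat(valid) = {Recv}, add states in Sat(ready) with every successor in Z. Already a fixed point.
Sat(A[ready U valid]) = {Recv}
A[valid U A[ready U valid]]: least fixpoint, start Z0 = Sat(A[ready U valid]) = {Recv}, add states in Sat(valid) with every successor in Z. Already a fixed point.
Sat(A[valid U A[ready U valid]]) = {Recv}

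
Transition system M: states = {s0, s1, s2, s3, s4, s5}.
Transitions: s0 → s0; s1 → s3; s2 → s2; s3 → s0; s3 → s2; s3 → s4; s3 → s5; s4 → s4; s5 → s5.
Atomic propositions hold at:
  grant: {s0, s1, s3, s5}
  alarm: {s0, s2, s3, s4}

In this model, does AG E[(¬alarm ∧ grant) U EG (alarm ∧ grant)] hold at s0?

Sat(¬alarm) = {s1, s5}
Sat(¬alarm ∧ grant) = {s1, s5}
Sat(alarm ∧ grant) = {s0, s3}
EG (alarm ∧ grant): greatest fixpoint, start Z0 = {s0, s3}, keep only states in Sat with some successor in Z. Already a fixed point.
Sat(EG (alarm ∧ grant)) = {s0, s3}
E[(¬alarm ∧ grant) U EG (alarm ∧ grant)]: least fixpoint, start Z0 = Sat(EG (alarm ∧ grant)) = {s0, s3}, add states in Sat(¬alarm ∧ grant) with some successor in Z. Z1 = {s0, s1, s3}; fixed.
Sat(E[(¬alarm ∧ grant) U EG (alarm ∧ grant)]) = {s0, s1, s3}
AG E[(¬alarm ∧ grant) U EG (alarm ∧ grant)]: greatest fixpoint, start Z0 = {s0, s1, s3}, keep only states in Sat with every successor in Z. Z1 = {s0, s1}; Z2 = {s0}; fixed.
Sat(AG E[(¬alarm ∧ grant) U EG (alarm ∧ grant)]) = {s0}
s0 ∈ Sat(AG E[(¬alarm ∧ grant) U EG (alarm ∧ grant)]) = {s0}, so the formula holds at s0.

Yes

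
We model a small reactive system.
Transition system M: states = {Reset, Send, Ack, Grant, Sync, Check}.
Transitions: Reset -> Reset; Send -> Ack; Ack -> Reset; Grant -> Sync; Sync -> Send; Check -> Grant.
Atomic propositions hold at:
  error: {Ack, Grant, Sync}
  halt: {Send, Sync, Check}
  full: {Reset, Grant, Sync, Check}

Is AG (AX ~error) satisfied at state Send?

Sat(~error) = {Reset, Send, Check}
Sat(AX ~error) = {s : every successor in {Reset, Send, Check}} = {Reset, Ack, Sync}
AG (AX ~error): greatest fixpoint, start Z0 = {Reset, Ack, Sync}, keep only states in Sat with every successor in Z. Z1 = {Reset, Ack}; fixed.
Sat(AG (AX ~error)) = {Reset, Ack}
Send ∉ Sat(AG (AX ~error)) = {Reset, Ack}, so the formula does not hold at Send.

No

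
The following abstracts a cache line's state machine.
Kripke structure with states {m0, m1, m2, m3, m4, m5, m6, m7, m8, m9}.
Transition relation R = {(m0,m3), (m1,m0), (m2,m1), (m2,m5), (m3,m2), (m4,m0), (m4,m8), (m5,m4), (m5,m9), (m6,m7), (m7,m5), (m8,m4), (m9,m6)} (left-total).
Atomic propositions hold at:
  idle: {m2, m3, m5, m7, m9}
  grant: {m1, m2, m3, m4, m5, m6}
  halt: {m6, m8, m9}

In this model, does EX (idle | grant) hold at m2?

Yes

Sat(idle | grant) = {m1, m2, m3, m4, m5, m6, m7, m9}
Sat(EX (idle | grant)) = {s : some successor in {m1, m2, m3, m4, m5, m6, m7, m9}} = {m0, m2, m3, m5, m6, m7, m8, m9}
m2 ∈ Sat(EX (idle | grant)) = {m0, m2, m3, m5, m6, m7, m8, m9}, so the formula holds at m2.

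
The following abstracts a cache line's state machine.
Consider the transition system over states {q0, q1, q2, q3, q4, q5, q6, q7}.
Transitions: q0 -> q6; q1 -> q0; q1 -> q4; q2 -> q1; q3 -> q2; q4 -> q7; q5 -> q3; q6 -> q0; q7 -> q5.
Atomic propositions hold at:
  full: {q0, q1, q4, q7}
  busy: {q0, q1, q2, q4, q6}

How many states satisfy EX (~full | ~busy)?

Sat(~full) = {q2, q3, q5, q6}
Sat(~busy) = {q3, q5, q7}
Sat(~full | ~busy) = {q2, q3, q5, q6, q7}
Sat(EX (~full | ~busy)) = {s : some successor in {q2, q3, q5, q6, q7}} = {q0, q3, q4, q5, q7}
|Sat(EX (~full | ~busy))| = |{q0, q3, q4, q5, q7}| = 5.

5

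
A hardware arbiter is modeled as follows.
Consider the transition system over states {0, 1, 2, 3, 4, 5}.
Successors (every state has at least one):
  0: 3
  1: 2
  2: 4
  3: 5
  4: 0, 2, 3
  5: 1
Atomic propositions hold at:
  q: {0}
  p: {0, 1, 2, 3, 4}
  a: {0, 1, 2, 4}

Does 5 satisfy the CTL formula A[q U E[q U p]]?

No

E[q U p]: least fixpoint, start Z0 = Sat(p) = {0, 1, 2, 3, 4}, add states in Sat(q) with some successor in Z. Already a fixed point.
Sat(E[q U p]) = {0, 1, 2, 3, 4}
A[q U E[q U p]]: least fixpoint, start Z0 = Sat(E[q U p]) = {0, 1, 2, 3, 4}, add states in Sat(q) with every successor in Z. Already a fixed point.
Sat(A[q U E[q U p]]) = {0, 1, 2, 3, 4}
5 ∉ Sat(A[q U E[q U p]]) = {0, 1, 2, 3, 4}, so the formula does not hold at 5.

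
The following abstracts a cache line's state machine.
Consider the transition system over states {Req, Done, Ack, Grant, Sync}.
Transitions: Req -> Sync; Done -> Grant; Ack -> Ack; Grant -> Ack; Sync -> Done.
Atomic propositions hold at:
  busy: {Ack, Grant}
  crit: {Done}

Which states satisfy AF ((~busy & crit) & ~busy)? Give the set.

Sat(~busy) = {Req, Done, Sync}
Sat(~busy & crit) = {Done}
Sat((~busy & crit) & ~busy) = {Done}
AF ((~busy & crit) & ~busy): least fixpoint, start Z0 = {Done}, add states with every successor in Z. Z1 = {Done, Sync}; Z2 = {Req, Done, Sync}; fixed.
Sat(AF ((~busy & crit) & ~busy)) = {Req, Done, Sync}

{Req, Done, Sync}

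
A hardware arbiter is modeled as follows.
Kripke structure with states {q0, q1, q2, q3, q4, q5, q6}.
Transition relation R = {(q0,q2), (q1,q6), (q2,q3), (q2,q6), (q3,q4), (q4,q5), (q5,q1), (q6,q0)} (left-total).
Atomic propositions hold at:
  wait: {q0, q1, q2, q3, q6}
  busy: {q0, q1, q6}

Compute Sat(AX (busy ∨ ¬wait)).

Sat(¬wait) = {q4, q5}
Sat(busy ∨ ¬wait) = {q0, q1, q4, q5, q6}
Sat(AX (busy ∨ ¬wait)) = {s : every successor in {q0, q1, q4, q5, q6}} = {q1, q3, q4, q5, q6}

{q1, q3, q4, q5, q6}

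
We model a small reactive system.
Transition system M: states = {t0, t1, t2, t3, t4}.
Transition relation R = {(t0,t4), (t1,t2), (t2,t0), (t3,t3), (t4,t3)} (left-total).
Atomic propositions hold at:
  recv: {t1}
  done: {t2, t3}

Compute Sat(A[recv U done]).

A[recv U done]: least fixpoint, start Z0 = Sat(done) = {t2, t3}, add states in Sat(recv) with every successor in Z. Z1 = {t1, t2, t3}; fixed.
Sat(A[recv U done]) = {t1, t2, t3}

{t1, t2, t3}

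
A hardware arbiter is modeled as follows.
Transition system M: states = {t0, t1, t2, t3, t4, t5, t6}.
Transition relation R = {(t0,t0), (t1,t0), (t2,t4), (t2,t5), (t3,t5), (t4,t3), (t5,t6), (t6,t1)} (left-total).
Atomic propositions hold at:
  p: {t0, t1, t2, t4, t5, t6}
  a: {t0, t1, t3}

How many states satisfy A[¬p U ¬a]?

5

Sat(¬p) = {t3}
Sat(¬a) = {t2, t4, t5, t6}
A[¬p U ¬a]: least fixpoint, start Z0 = Sat(¬a) = {t2, t4, t5, t6}, add states in Sat(¬p) with every successor in Z. Z1 = {t2, t3, t4, t5, t6}; fixed.
Sat(A[¬p U ¬a]) = {t2, t3, t4, t5, t6}
|Sat(A[¬p U ¬a])| = |{t2, t3, t4, t5, t6}| = 5.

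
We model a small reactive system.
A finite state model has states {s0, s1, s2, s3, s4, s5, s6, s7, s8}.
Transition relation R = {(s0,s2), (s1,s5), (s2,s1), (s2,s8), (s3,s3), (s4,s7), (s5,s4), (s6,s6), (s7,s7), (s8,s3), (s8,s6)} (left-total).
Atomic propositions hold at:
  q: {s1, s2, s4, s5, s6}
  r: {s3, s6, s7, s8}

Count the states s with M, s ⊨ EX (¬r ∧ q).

Sat(¬r) = {s0, s1, s2, s4, s5}
Sat(¬r ∧ q) = {s1, s2, s4, s5}
Sat(EX (¬r ∧ q)) = {s : some successor in {s1, s2, s4, s5}} = {s0, s1, s2, s5}
|Sat(EX (¬r ∧ q))| = |{s0, s1, s2, s5}| = 4.

4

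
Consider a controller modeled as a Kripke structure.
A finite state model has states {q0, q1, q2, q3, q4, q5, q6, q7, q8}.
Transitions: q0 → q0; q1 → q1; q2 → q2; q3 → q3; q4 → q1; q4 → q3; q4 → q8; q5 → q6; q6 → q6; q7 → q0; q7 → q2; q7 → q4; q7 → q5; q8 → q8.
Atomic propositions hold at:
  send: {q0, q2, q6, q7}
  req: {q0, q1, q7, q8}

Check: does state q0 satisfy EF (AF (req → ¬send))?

Sat(¬send) = {q1, q3, q4, q5, q8}
Sat(req → ¬send) = {q1, q2, q3, q4, q5, q6, q8}
AF (req → ¬send): least fixpoint, start Z0 = {q1, q2, q3, q4, q5, q6, q8}, add states with every successor in Z. Already a fixed point.
Sat(AF (req → ¬send)) = {q1, q2, q3, q4, q5, q6, q8}
EF (AF (req → ¬send)): least fixpoint, start Z0 = {q1, q2, q3, q4, q5, q6, q8}, add states with some successor in Z. Z1 = {q1, q2, q3, q4, q5, q6, q7, q8}; fixed.
Sat(EF (AF (req → ¬send))) = {q1, q2, q3, q4, q5, q6, q7, q8}
q0 ∉ Sat(EF (AF (req → ¬send))) = {q1, q2, q3, q4, q5, q6, q7, q8}, so the formula does not hold at q0.

No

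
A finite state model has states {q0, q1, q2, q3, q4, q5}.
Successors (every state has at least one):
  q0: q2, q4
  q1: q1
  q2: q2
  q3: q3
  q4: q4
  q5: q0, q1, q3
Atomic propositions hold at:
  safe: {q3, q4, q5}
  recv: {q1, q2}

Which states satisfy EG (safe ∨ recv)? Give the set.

Sat(safe ∨ recv) = {q1, q2, q3, q4, q5}
EG (safe ∨ recv): greatest fixpoint, start Z0 = {q1, q2, q3, q4, q5}, keep only states in Sat with some successor in Z. Already a fixed point.
Sat(EG (safe ∨ recv)) = {q1, q2, q3, q4, q5}

{q1, q2, q3, q4, q5}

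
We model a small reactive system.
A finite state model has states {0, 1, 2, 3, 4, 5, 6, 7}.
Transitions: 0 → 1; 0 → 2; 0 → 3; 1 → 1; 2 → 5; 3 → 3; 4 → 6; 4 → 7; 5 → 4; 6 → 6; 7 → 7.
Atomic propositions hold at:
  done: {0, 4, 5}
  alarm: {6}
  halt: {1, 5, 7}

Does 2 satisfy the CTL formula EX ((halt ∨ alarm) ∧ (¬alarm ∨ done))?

Sat(halt ∨ alarm) = {1, 5, 6, 7}
Sat(¬alarm) = {0, 1, 2, 3, 4, 5, 7}
Sat(¬alarm ∨ done) = {0, 1, 2, 3, 4, 5, 7}
Sat((halt ∨ alarm) ∧ (¬alarm ∨ done)) = {1, 5, 7}
Sat(EX ((halt ∨ alarm) ∧ (¬alarm ∨ done))) = {s : some successor in {1, 5, 7}} = {0, 1, 2, 4, 7}
2 ∈ Sat(EX ((halt ∨ alarm) ∧ (¬alarm ∨ done))) = {0, 1, 2, 4, 7}, so the formula holds at 2.

Yes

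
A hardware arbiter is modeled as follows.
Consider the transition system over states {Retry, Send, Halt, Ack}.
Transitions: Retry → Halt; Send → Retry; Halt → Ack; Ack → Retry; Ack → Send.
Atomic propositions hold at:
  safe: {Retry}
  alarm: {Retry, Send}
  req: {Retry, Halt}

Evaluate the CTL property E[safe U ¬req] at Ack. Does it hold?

Yes

Sat(¬req) = {Send, Ack}
E[safe U ¬req]: least fixpoint, start Z0 = Sat(¬req) = {Send, Ack}, add states in Sat(safe) with some successor in Z. Already a fixed point.
Sat(E[safe U ¬req]) = {Send, Ack}
Ack ∈ Sat(E[safe U ¬req]) = {Send, Ack}, so the formula holds at Ack.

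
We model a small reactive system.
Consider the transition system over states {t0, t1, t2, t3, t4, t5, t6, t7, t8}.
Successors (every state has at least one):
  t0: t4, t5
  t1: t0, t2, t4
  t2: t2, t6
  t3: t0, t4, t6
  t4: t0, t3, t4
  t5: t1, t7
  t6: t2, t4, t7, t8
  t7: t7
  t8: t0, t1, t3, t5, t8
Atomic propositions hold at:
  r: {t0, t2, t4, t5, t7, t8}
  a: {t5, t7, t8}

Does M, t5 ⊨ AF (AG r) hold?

No

AG r: greatest fixpoint, start Z0 = {t0, t2, t4, t5, t7, t8}, keep only states in Sat with every successor in Z. Z1 = {t0, t7}; Z2 = {t7}; fixed.
Sat(AG r) = {t7}
AF (AG r): least fixpoint, start Z0 = {t7}, add states with every successor in Z. Already a fixed point.
Sat(AF (AG r)) = {t7}
t5 ∉ Sat(AF (AG r)) = {t7}, so the formula does not hold at t5.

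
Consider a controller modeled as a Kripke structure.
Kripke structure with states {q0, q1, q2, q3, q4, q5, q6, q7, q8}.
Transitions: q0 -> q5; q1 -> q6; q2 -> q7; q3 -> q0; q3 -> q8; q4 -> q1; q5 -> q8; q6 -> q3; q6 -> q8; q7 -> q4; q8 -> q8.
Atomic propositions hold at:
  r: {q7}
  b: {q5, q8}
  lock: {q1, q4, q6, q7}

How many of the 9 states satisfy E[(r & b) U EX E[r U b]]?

Sat(r & b) = ∅
E[r U b]: least fixpoint, start Z0 = Sat(b) = {q5, q8}, add states in Sat(r) with some successor in Z. Already a fixed point.
Sat(E[r U b]) = {q5, q8}
Sat(EX E[r U b]) = {s : some successor in {q5, q8}} = {q0, q3, q5, q6, q8}
E[(r & b) U EX E[r U b]]: least fixpoint, start Z0 = Sat(EX E[r U b]) = {q0, q3, q5, q6, q8}, add states in Sat(r & b) with some successor in Z. Already a fixed point.
Sat(E[(r & b) U EX E[r U b]]) = {q0, q3, q5, q6, q8}
|Sat(E[(r & b) U EX E[r U b]])| = |{q0, q3, q5, q6, q8}| = 5.

5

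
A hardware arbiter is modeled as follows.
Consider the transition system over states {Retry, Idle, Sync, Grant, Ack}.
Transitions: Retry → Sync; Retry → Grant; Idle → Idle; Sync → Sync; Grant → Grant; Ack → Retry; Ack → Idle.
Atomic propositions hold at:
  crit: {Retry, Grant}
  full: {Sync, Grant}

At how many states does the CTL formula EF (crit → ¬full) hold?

Sat(¬full) = {Retry, Idle, Ack}
Sat(crit → ¬full) = {Retry, Idle, Sync, Ack}
EF (crit → ¬full): least fixpoint, start Z0 = {Retry, Idle, Sync, Ack}, add states with some successor in Z. Already a fixed point.
Sat(EF (crit → ¬full)) = {Retry, Idle, Sync, Ack}
|Sat(EF (crit → ¬full))| = |{Retry, Idle, Sync, Ack}| = 4.

4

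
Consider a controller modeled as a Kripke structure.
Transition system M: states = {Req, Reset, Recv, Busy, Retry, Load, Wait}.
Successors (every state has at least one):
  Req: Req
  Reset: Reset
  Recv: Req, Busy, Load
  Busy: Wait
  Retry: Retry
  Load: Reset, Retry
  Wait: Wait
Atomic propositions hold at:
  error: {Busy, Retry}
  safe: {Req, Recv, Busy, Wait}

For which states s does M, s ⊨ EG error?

EG error: greatest fixpoint, start Z0 = {Busy, Retry}, keep only states in Sat with some successor in Z. Z1 = {Retry}; fixed.
Sat(EG error) = {Retry}

{Retry}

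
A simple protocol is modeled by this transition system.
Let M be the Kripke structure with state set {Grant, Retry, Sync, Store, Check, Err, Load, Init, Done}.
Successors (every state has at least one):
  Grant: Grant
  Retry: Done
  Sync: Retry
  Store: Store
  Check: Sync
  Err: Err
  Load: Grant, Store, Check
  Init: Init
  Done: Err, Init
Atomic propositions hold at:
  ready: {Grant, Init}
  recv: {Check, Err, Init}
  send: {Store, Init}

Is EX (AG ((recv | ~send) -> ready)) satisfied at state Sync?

Sat(~send) = {Grant, Retry, Sync, Check, Err, Load, Done}
Sat(recv | ~send) = {Grant, Retry, Sync, Check, Err, Load, Init, Done}
Sat((recv | ~send) -> ready) = {Grant, Store, Init}
AG ((recv | ~send) -> ready): greatest fixpoint, start Z0 = {Grant, Store, Init}, keep only states in Sat with every successor in Z. Already a fixed point.
Sat(AG ((recv | ~send) -> ready)) = {Grant, Store, Init}
Sat(EX (AG ((recv | ~send) -> ready))) = {s : some successor in {Grant, Store, Init}} = {Grant, Store, Load, Init, Done}
Sync ∉ Sat(EX (AG ((recv | ~send) -> ready))) = {Grant, Store, Load, Init, Done}, so the formula does not hold at Sync.

No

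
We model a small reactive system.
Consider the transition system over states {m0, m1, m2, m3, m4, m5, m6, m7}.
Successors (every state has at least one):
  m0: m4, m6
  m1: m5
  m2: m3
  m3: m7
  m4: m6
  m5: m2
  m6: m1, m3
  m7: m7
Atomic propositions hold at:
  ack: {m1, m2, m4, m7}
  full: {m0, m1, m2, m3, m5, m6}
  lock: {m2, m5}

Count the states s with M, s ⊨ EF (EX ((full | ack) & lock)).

Sat(full | ack) = {m0, m1, m2, m3, m4, m5, m6, m7}
Sat((full | ack) & lock) = {m2, m5}
Sat(EX ((full | ack) & lock)) = {s : some successor in {m2, m5}} = {m1, m5}
EF (EX ((full | ack) & lock)): least fixpoint, start Z0 = {m1, m5}, add states with some successor in Z. Z1 = {m1, m5, m6}; Z2 = {m0, m1, m4, m5, m6}; fixed.
Sat(EF (EX ((full | ack) & lock))) = {m0, m1, m4, m5, m6}
|Sat(EF (EX ((full | ack) & lock)))| = |{m0, m1, m4, m5, m6}| = 5.

5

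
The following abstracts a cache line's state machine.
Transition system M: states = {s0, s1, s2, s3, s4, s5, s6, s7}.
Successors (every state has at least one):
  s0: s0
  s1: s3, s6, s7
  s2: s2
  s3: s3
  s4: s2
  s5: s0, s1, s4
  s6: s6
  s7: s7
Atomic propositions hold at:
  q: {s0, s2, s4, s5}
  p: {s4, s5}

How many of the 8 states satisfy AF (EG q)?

EG q: greatest fixpoint, start Z0 = {s0, s2, s4, s5}, keep only states in Sat with some successor in Z. Already a fixed point.
Sat(EG q) = {s0, s2, s4, s5}
AF (EG q): least fixpoint, start Z0 = {s0, s2, s4, s5}, add states with every successor in Z. Already a fixed point.
Sat(AF (EG q)) = {s0, s2, s4, s5}
|Sat(AF (EG q))| = |{s0, s2, s4, s5}| = 4.

4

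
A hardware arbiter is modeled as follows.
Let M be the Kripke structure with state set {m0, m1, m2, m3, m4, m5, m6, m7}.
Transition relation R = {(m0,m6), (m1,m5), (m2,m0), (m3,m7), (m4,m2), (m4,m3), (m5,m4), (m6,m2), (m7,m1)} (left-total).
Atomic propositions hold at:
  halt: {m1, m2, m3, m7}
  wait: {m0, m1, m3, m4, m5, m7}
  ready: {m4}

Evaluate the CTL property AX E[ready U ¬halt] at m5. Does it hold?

Sat(¬halt) = {m0, m4, m5, m6}
E[ready U ¬halt]: least fixpoint, start Z0 = Sat(¬halt) = {m0, m4, m5, m6}, add states in Sat(ready) with some successor in Z. Already a fixed point.
Sat(E[ready U ¬halt]) = {m0, m4, m5, m6}
Sat(AX E[ready U ¬halt]) = {s : every successor in {m0, m4, m5, m6}} = {m0, m1, m2, m5}
m5 ∈ Sat(AX E[ready U ¬halt]) = {m0, m1, m2, m5}, so the formula holds at m5.

Yes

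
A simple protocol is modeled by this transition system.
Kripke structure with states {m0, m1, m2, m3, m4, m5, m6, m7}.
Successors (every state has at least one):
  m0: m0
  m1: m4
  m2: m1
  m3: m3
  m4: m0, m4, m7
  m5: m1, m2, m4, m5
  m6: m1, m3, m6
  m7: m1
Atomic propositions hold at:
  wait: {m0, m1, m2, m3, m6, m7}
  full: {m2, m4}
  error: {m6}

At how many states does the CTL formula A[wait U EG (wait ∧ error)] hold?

Sat(wait ∧ error) = {m6}
EG (wait ∧ error): greatest fixpoint, start Z0 = {m6}, keep only states in Sat with some successor in Z. Already a fixed point.
Sat(EG (wait ∧ error)) = {m6}
A[wait U EG (wait ∧ error)]: least fixpoint, start Z0 = Sat(EG (wait ∧ error)) = {m6}, add states in Sat(wait) with every successor in Z. Already a fixed point.
Sat(A[wait U EG (wait ∧ error)]) = {m6}
|Sat(A[wait U EG (wait ∧ error)])| = |{m6}| = 1.

1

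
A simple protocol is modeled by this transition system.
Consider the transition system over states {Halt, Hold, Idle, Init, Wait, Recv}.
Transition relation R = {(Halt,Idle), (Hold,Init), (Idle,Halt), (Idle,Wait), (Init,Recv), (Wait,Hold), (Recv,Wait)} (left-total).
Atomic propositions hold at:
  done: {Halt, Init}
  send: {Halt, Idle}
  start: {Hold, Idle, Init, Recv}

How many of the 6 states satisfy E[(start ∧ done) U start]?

4

Sat(start ∧ done) = {Init}
E[(start ∧ done) U start]: least fixpoint, start Z0 = Sat(start) = {Hold, Idle, Init, Recv}, add states in Sat(start ∧ done) with some successor in Z. Already a fixed point.
Sat(E[(start ∧ done) U start]) = {Hold, Idle, Init, Recv}
|Sat(E[(start ∧ done) U start])| = |{Hold, Idle, Init, Recv}| = 4.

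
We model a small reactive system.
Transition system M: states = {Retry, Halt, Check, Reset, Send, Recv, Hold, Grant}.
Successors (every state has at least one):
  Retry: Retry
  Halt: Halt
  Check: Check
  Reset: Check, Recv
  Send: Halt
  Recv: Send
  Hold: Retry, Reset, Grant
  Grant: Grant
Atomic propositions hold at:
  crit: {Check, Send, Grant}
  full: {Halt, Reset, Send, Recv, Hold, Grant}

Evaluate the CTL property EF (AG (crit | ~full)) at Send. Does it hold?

Sat(~full) = {Retry, Check}
Sat(crit | ~full) = {Retry, Check, Send, Grant}
AG (crit | ~full): greatest fixpoint, start Z0 = {Retry, Check, Send, Grant}, keep only states in Sat with every successor in Z. Z1 = {Retry, Check, Grant}; fixed.
Sat(AG (crit | ~full)) = {Retry, Check, Grant}
EF (AG (crit | ~full)): least fixpoint, start Z0 = {Retry, Check, Grant}, add states with some successor in Z. Z1 = {Retry, Check, Reset, Hold, Grant}; fixed.
Sat(EF (AG (crit | ~full))) = {Retry, Check, Reset, Hold, Grant}
Send ∉ Sat(EF (AG (crit | ~full))) = {Retry, Check, Reset, Hold, Grant}, so the formula does not hold at Send.

No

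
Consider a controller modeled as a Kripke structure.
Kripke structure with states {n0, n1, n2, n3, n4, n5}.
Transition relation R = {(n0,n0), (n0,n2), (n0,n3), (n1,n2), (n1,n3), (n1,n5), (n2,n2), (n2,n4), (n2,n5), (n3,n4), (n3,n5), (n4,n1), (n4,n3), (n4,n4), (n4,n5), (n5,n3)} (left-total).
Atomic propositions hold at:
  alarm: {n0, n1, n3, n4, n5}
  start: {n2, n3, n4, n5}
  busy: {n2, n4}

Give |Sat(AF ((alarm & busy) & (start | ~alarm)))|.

1

Sat(alarm & busy) = {n4}
Sat(~alarm) = {n2}
Sat(start | ~alarm) = {n2, n3, n4, n5}
Sat((alarm & busy) & (start | ~alarm)) = {n4}
AF ((alarm & busy) & (start | ~alarm)): least fixpoint, start Z0 = {n4}, add states with every successor in Z. Already a fixed point.
Sat(AF ((alarm & busy) & (start | ~alarm))) = {n4}
|Sat(AF ((alarm & busy) & (start | ~alarm)))| = |{n4}| = 1.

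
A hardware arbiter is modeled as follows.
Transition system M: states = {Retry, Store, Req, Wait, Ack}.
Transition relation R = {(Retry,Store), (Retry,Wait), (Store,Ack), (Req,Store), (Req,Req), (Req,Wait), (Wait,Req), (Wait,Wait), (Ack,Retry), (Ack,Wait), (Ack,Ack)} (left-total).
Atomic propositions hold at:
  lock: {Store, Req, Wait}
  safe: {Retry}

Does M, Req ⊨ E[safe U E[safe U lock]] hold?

Yes

E[safe U lock]: least fixpoint, start Z0 = Sat(lock) = {Store, Req, Wait}, add states in Sat(safe) with some successor in Z. Z1 = {Retry, Store, Req, Wait}; fixed.
Sat(E[safe U lock]) = {Retry, Store, Req, Wait}
E[safe U E[safe U lock]]: least fixpoint, start Z0 = Sat(E[safe U lock]) = {Retry, Store, Req, Wait}, add states in Sat(safe) with some successor in Z. Already a fixed point.
Sat(E[safe U E[safe U lock]]) = {Retry, Store, Req, Wait}
Req ∈ Sat(E[safe U E[safe U lock]]) = {Retry, Store, Req, Wait}, so the formula holds at Req.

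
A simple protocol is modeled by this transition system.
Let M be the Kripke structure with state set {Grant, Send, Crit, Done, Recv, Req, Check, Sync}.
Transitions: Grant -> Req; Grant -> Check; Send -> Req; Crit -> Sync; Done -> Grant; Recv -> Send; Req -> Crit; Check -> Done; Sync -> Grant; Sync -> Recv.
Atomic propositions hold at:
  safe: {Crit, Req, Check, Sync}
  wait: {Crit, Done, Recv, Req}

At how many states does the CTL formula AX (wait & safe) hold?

2

Sat(wait & safe) = {Crit, Req}
Sat(AX (wait & safe)) = {s : every successor in {Crit, Req}} = {Send, Req}
|Sat(AX (wait & safe))| = |{Send, Req}| = 2.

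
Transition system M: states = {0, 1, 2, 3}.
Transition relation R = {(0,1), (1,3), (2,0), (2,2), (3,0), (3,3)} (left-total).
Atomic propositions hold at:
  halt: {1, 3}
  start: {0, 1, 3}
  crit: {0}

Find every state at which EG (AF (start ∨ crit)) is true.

Sat(start ∨ crit) = {0, 1, 3}
AF (start ∨ crit): least fixpoint, start Z0 = {0, 1, 3}, add states with every successor in Z. Already a fixed point.
Sat(AF (start ∨ crit)) = {0, 1, 3}
EG (AF (start ∨ crit)): greatest fixpoint, start Z0 = {0, 1, 3}, keep only states in Sat with some successor in Z. Already a fixed point.
Sat(EG (AF (start ∨ crit))) = {0, 1, 3}

{0, 1, 3}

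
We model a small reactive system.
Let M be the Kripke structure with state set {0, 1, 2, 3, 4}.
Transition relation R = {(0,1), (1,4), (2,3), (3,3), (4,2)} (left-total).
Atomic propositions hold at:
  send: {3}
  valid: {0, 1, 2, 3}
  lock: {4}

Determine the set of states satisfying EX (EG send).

{2, 3}

EG send: greatest fixpoint, start Z0 = {3}, keep only states in Sat with some successor in Z. Already a fixed point.
Sat(EG send) = {3}
Sat(EX (EG send)) = {s : some successor in {3}} = {2, 3}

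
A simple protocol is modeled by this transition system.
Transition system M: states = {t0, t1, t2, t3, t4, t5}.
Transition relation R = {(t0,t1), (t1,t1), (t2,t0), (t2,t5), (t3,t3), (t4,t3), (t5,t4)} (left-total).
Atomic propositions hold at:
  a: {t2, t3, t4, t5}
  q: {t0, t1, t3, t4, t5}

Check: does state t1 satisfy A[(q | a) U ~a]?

Yes

Sat(q | a) = {t0, t1, t2, t3, t4, t5}
Sat(~a) = {t0, t1}
A[(q | a) U ~a]: least fixpoint, start Z0 = Sat(~a) = {t0, t1}, add states in Sat(q | a) with every successor in Z. Already a fixed point.
Sat(A[(q | a) U ~a]) = {t0, t1}
t1 ∈ Sat(A[(q | a) U ~a]) = {t0, t1}, so the formula holds at t1.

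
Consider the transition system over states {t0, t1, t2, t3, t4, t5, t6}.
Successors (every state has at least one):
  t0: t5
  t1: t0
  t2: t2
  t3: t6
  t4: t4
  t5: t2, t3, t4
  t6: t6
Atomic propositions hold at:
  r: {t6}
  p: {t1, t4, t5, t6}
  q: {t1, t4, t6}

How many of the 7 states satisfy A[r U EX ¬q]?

Sat(¬q) = {t0, t2, t3, t5}
Sat(EX ¬q) = {s : some successor in {t0, t2, t3, t5}} = {t0, t1, t2, t5}
A[r U EX ¬q]: least fixpoint, start Z0 = Sat(EX ¬q) = {t0, t1, t2, t5}, add states in Sat(r) with every successor in Z. Already a fixed point.
Sat(A[r U EX ¬q]) = {t0, t1, t2, t5}
|Sat(A[r U EX ¬q])| = |{t0, t1, t2, t5}| = 4.

4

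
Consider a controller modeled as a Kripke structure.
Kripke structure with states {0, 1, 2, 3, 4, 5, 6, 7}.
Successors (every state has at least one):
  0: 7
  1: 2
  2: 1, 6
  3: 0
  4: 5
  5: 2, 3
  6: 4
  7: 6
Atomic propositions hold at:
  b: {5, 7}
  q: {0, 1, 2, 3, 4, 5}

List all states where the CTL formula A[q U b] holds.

A[q U b]: least fixpoint, start Z0 = Sat(b) = {5, 7}, add states in Sat(q) with every successor in Z. Z1 = {0, 4, 5, 7}; Z2 = {0, 3, 4, 5, 7}; fixed.
Sat(A[q U b]) = {0, 3, 4, 5, 7}

{0, 3, 4, 5, 7}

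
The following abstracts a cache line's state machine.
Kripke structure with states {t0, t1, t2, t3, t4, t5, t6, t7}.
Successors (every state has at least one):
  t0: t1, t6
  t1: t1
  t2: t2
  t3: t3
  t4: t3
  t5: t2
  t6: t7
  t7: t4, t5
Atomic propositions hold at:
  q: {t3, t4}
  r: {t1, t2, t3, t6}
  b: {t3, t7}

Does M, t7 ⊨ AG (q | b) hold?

Sat(q | b) = {t3, t4, t7}
AG (q | b): greatest fixpoint, start Z0 = {t3, t4, t7}, keep only states in Sat with every successor in Z. Z1 = {t3, t4}; fixed.
Sat(AG (q | b)) = {t3, t4}
t7 ∉ Sat(AG (q | b)) = {t3, t4}, so the formula does not hold at t7.

No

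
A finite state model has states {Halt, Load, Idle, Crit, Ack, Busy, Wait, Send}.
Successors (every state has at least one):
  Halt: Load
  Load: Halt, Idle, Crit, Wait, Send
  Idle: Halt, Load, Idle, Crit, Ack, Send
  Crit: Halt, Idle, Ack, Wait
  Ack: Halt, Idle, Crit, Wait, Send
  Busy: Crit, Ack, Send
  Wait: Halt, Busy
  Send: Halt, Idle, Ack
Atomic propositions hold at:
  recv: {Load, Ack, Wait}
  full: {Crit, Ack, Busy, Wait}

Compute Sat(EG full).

EG full: greatest fixpoint, start Z0 = {Crit, Ack, Busy, Wait}, keep only states in Sat with some successor in Z. Already a fixed point.
Sat(EG full) = {Crit, Ack, Busy, Wait}

{Crit, Ack, Busy, Wait}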